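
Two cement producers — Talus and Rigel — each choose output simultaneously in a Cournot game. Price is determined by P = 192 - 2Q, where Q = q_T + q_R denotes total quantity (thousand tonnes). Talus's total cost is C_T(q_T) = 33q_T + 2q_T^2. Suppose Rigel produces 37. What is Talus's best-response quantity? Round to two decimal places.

With the rival's output fixed at 37, Talus's profit is π_T = (192 - 2·37 - 2q_T)q_T - (33q_T + 2q_T²) = (118 - 2q_T)q_T - (33q_T + 2q_T²).
∂π_T/∂q_T = 85 - 8q_T = 0, so q_T = 85/8.

10.63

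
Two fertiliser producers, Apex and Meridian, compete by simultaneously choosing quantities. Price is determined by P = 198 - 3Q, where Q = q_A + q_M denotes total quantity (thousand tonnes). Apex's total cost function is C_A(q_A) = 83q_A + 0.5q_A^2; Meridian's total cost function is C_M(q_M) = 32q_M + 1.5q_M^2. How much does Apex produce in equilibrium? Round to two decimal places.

Apex's profit: π_A = (198 - 3Q)q_A - (83q_A + (1/2)q_A²). Setting ∂π_A/∂q_A = 0: 115 - 7q_A - 3(q_M) = 0.
Meridian's first-order condition: 166 - 9q_M - 3(q_A) = 0.
So q_A = (115 - 3q_M)/7 and q_M = (166 - 3q_A)/9.
Substituting one into the other gives q_A = 179/18 and q_M = 817/54.

9.94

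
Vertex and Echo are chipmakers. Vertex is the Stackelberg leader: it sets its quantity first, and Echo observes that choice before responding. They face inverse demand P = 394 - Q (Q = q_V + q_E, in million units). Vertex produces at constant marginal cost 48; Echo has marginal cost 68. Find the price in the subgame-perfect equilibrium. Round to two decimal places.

139.50

The follower Echo best-responds to any q_V: π_E = (394 - Q)q_E - 68q_E.
∂π_E/∂q_E = 326 - q_V - 2q_E = 0 gives the reaction function q_E = (326 - q_V)/2.
Vertex substitutes q_E(q_V) into its own profit: π_V = q_V(394 - q_V - (326 - q_V)/2) - 48q_V = (231 - (1/2)q_V)q_V - 48q_V.
Maximising: ∂π_V/∂q_V = 183 - q_V = 0, giving q_V = 183.
Then q_E = (326 - 183)/2 = 143/2.
Total output Q = 509/2, so price P = 394 - 509/2 = 279/2.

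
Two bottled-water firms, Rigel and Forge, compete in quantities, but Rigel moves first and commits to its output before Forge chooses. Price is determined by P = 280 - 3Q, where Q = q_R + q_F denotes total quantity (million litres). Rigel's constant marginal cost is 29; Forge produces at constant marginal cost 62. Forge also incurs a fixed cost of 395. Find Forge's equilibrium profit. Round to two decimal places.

The follower Forge best-responds to any q_R: π_F = (280 - 3Q)q_F - 62q_F.
Follower FOC: 218 - 3q_R - 6q_F = 0, so q_F(q_R) = (218 - 3q_R)/6.
Rigel substitutes q_F(q_R) into its own profit: π_R = q_R(280 - 3q_R - (218 - 3q_R)/2) - 29q_R = (171 - (3/2)q_R)q_R - 29q_R.
Leader FOC: 142 - 3q_R = 0, so q_R = 142/3.
Then q_F = (218 - 3·(142/3))/6 = 38/3.
Price P = 280 - 3·60 = 100.
Forge's profit: (100 - 62)·(38/3) - 395 = 259/3.

86.33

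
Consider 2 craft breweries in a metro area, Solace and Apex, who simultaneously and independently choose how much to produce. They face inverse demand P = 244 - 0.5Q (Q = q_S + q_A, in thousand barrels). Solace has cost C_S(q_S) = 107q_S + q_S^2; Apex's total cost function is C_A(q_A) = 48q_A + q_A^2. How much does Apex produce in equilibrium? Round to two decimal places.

Solace's profit: π_S = (244 - 0.5Q)q_S - (107q_S + q_S²). Setting ∂π_S/∂q_S = 0: 137 - 3q_S - (1/2)(q_A) = 0.
Apex's first-order condition: 196 - 3q_A - (1/2)(q_S) = 0.
Best responses: q_S = (137 - (1/2)q_A)/3, q_A = (196 - (1/2)q_S)/3.
Substituting one into the other gives q_S = 1252/35 and q_A = 59.3714.

59.37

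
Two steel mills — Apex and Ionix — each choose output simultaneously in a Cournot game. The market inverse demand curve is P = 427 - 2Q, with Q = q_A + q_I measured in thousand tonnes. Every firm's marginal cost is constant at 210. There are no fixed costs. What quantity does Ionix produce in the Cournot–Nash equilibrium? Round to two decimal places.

36.17

A representative firm's profit is π_i = q_i(427 - 2Q) - 210q_i.
First-order condition (treating rivals' output as given): 217 - 4q_i - 2q_j = 0.
With identical firms every q_j equals q_i, so q_j = q_i and 217 = 6q_i, giving q_i = 217/6.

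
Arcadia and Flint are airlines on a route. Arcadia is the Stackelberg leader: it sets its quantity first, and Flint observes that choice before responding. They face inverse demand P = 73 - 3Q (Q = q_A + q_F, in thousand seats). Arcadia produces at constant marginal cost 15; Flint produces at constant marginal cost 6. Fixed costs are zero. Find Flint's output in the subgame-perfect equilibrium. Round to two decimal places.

7.08

Solve by backward induction. Given q_A, the follower Flint maximises π_F = (73 - 3q_A - 3q_F)q_F - 6q_F.
Setting the follower's marginal profit to zero, 67 - 3q_A - 6q_F = 0, i.e. q_F = (67 - 3q_A)/6.
Arcadia substitutes q_F(q_A) into its own profit: π_A = q_A(73 - 3q_A - (67 - 3q_A)/2) - 15q_A = (79/2 - (3/2)q_A)q_A - 15q_A.
The leader's first-order condition 49/2 - 3q_A = 0 yields q_A = 49/6.
Then q_F = (67 - 3·(49/6))/6 = 85/12.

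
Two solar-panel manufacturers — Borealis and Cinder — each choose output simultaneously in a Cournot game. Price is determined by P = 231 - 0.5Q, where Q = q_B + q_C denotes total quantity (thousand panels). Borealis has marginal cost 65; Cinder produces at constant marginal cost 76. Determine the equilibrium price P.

Borealis's profit: π_B = (231 - 0.5Q)q_B - (65q_B). Setting ∂π_B/∂q_B = 0: 166 - q_B - (1/2)(q_C) = 0.
Cinder's first-order condition: 155 - q_C - (1/2)(q_B) = 0.
So q_B = (166 - (1/2)q_C) and q_C = (155 - (1/2)q_B).
Solving the pair: q_B = 118, q_C = 96.
Total output Q = 214, so price P = 231 - (1/2)·214 = 124.

124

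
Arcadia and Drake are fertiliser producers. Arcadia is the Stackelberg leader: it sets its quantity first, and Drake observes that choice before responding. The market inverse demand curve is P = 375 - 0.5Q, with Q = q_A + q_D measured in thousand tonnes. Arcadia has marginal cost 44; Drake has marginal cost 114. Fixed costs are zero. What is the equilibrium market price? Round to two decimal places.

144.25

Solve by backward induction. Given q_A, the follower Drake maximises π_D = (375 - (1/2)q_A - (1/2)q_D)q_D - 114q_D.
∂π_D/∂q_D = 261 - (1/2)q_A - q_D = 0 gives the reaction function q_D = (261 - (1/2)q_A).
Arcadia substitutes q_D(q_A) into its own profit: π_A = q_A(375 - (1/2)q_A - (261 - (1/2)q_A)/2) - 44q_A = (489/2 - (1/4)q_A)q_A - 44q_A.
The leader's first-order condition 401/2 - (1/2)q_A = 0 yields q_A = 401.
Then q_D = (261 - (1/2)·401) = 121/2.
Total output Q = 923/2, so price P = 375 - (1/2)·(923/2) = 577/4.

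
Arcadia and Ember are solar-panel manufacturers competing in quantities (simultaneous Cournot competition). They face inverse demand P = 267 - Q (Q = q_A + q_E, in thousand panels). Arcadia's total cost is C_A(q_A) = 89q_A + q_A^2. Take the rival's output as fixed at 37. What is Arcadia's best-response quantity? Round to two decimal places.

With the rival's output fixed at 37, Arcadia's profit is π_A = (267 - 37 - q_A)q_A - (89q_A + q_A²) = (230 - q_A)q_A - (89q_A + q_A²).
∂π_A/∂q_A = 141 - 4q_A = 0, so q_A = 141/4.

35.25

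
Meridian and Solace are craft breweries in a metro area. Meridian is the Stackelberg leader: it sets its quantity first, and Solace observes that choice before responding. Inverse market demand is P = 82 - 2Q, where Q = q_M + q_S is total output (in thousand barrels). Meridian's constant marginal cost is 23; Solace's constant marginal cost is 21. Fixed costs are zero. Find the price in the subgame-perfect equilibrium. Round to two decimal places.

37.25

Solve by backward induction. Given q_M, the follower Solace maximises π_S = (82 - 2q_M - 2q_S)q_S - 21q_S.
Setting the follower's marginal profit to zero, 61 - 2q_M - 4q_S = 0, i.e. q_S = (61 - 2q_M)/4.
Meridian substitutes q_S(q_M) into its own profit: π_M = q_M(82 - 2q_M - (61 - 2q_M)/2) - 23q_M = (103/2 - q_M)q_M - 23q_M.
The leader's first-order condition 57/2 - 2q_M = 0 yields q_M = 57/4.
Then q_S = (61 - 2·(57/4))/4 = 65/8.
Total output Q = 179/8, so price P = 82 - 2·(179/8) = 149/4.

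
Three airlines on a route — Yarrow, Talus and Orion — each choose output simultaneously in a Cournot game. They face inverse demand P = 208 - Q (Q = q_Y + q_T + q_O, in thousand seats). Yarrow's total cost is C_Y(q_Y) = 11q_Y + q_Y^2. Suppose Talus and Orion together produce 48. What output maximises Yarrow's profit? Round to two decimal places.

With rivals' combined output fixed at 48, Yarrow's profit is π_Y = (208 - 48 - q_Y)q_Y - (11q_Y + q_Y²) = (160 - q_Y)q_Y - (11q_Y + q_Y²).
∂π_Y/∂q_Y = 149 - 4q_Y = 0, so q_Y = 149/4.

37.25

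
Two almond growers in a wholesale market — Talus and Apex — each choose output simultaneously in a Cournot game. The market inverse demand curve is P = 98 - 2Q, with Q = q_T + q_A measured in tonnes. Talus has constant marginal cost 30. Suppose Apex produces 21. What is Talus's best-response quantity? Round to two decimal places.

6.50

With the rival's output fixed at 21, Talus's profit is π_T = (98 - 2·21 - 2q_T)q_T - (30q_T) = (56 - 2q_T)q_T - (30q_T).
∂π_T/∂q_T = 26 - 4q_T = 0, so q_T = 13/2.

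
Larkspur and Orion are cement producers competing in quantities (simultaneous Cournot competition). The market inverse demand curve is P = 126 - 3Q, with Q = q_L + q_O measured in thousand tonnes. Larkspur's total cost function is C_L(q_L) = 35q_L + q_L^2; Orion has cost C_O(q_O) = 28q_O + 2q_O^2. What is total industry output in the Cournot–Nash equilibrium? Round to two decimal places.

Larkspur's profit: π_L = (126 - 3Q)q_L - (35q_L + q_L²). Setting ∂π_L/∂q_L = 0: 91 - 8q_L - 3(q_O) = 0.
Orion's profit: π_O = (126 - 3Q)q_O - (28q_O + 2q_O²). Setting ∂π_O/∂q_O = 0: 98 - 10q_O - 3(q_L) = 0.
Rearranging gives the reaction functions q_L = (91 - 3q_O)/8 and q_O = (98 - 3q_L)/10.
Solving the pair: q_L = 616/71, q_O = 511/71.
Total output Q = 616/71 + 511/71 = 1127/71.

15.87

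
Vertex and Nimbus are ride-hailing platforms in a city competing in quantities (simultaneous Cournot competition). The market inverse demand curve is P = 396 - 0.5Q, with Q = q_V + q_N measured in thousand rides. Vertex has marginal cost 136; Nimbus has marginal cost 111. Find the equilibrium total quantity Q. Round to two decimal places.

Vertex's profit: π_V = (396 - 0.5Q)q_V - (136q_V). Setting ∂π_V/∂q_V = 0: 260 - q_V - (1/2)(q_N) = 0.
Nimbus's first-order condition: 285 - q_N - (1/2)(q_V) = 0.
So q_V = (260 - (1/2)q_N) and q_N = (285 - (1/2)q_V).
Solving the pair: q_V = 470/3, q_N = 620/3.
Total output Q = 470/3 + 620/3 = 1090/3.

363.33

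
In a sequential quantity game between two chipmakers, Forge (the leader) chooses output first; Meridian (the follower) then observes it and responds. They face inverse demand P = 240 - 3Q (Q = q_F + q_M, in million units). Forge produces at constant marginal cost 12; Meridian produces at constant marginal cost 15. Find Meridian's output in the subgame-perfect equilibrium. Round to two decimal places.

The follower Meridian best-responds to any q_F: π_M = (240 - 3Q)q_M - 15q_M.
Follower FOC: 225 - 3q_F - 6q_M = 0, so q_M(q_F) = (225 - 3q_F)/6.
Forge substitutes q_M(q_F) into its own profit: π_F = q_F(240 - 3q_F - (225 - 3q_F)/2) - 12q_F = (255/2 - (3/2)q_F)q_F - 12q_F.
The leader's first-order condition 231/2 - 3q_F = 0 yields q_F = 77/2.
Then q_M = (225 - 3·(77/2))/6 = 73/4.

18.25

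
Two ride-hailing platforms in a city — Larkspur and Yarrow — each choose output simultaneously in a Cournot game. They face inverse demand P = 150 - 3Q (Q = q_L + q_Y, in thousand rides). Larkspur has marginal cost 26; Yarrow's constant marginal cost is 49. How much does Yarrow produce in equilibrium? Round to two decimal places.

8.67

Larkspur's profit: π_L = (150 - 3Q)q_L - (26q_L). Setting ∂π_L/∂q_L = 0: 124 - 6q_L - 3(q_Y) = 0.
Yarrow's profit: π_Y = (150 - 3Q)q_Y - (49q_Y). Setting ∂π_Y/∂q_Y = 0: 101 - 6q_Y - 3(q_L) = 0.
Rearranging gives the reaction functions q_L = (124 - 3q_Y)/6 and q_Y = (101 - 3q_L)/6.
Substituting one into the other gives q_L = 49/3 and q_Y = 26/3.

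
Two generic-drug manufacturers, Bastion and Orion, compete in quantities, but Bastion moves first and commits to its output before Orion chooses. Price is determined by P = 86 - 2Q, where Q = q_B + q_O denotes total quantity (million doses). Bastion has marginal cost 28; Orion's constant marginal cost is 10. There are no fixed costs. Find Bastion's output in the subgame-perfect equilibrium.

The follower Orion best-responds to any q_B: π_O = (86 - 2Q)q_O - 10q_O.
Setting the follower's marginal profit to zero, 76 - 2q_B - 4q_O = 0, i.e. q_O = (76 - 2q_B)/4.
The leader anticipates this reaction. Substituting into P = 86 - 2Q gives P = 48 - q_B, so π_B = (48 - q_B)q_B - 28q_B.
The leader's first-order condition 20 - 2q_B = 0 yields q_B = 10.
Then q_O = (76 - 2·10)/4 = 14.

10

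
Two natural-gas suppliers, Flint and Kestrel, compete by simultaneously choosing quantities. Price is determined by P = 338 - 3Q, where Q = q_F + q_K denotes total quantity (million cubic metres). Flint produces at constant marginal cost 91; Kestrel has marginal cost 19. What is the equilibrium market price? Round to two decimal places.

149.33

Flint's profit: π_F = (338 - 3Q)q_F - (91q_F). Setting ∂π_F/∂q_F = 0: 247 - 6q_F - 3(q_K) = 0.
Kestrel's first-order condition: 319 - 6q_K - 3(q_F) = 0.
So q_F = (247 - 3q_K)/6 and q_K = (319 - 3q_F)/6.
Substituting one into the other gives q_F = 175/9 and q_K = 391/9.
Total output Q = 566/9, so price P = 338 - 3·(566/9) = 448/3.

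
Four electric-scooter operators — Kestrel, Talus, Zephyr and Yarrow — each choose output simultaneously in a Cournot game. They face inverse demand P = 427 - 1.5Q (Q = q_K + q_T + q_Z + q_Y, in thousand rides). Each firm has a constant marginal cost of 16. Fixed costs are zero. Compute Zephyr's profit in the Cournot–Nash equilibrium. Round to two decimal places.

4504.56

A representative firm's profit is π_i = q_i(427 - 1.5Q) - 16q_i.
Setting ∂π_i/∂q_i = 0 with rivals' quantities fixed: 411 - 3q_i - (3/2)·Σ_{j≠i} q_j = 0.
With identical firms every q_j equals q_i, so Σ_{j≠i} q_j = 3q_i and 411 = (15/2)q_i, giving q_i = 274/5.
Price P = 427 - (3/2)·(1096/5) = 491/5.
Zephyr's profit: (491/5 - 16)·(274/5) = 4504.5600.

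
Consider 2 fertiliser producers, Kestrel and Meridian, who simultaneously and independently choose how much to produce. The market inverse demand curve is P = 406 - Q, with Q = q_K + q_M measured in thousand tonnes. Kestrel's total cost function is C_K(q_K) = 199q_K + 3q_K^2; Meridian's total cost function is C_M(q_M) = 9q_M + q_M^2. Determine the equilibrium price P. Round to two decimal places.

Kestrel's profit: π_K = (406 - Q)q_K - (199q_K + 3q_K²). Setting ∂π_K/∂q_K = 0: 207 - 8q_K - (q_M) = 0.
Meridian's profit: π_M = (406 - Q)q_M - (9q_M + q_M²). Setting ∂π_M/∂q_M = 0: 397 - 4q_M - (q_K) = 0.
Rearranging gives the reaction functions q_K = (207 - q_M)/8 and q_M = (397 - q_K)/4.
Solving the pair: q_K = 431/31, q_M = 95.7742.
Total output Q = 109.6774, so price P = 406 - 109.6774 = 296.3226.

296.32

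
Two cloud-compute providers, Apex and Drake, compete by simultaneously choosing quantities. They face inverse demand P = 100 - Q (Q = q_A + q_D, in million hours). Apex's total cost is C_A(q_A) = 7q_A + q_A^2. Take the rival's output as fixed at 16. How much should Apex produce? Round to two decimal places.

19.25

With the rival's output fixed at 16, Apex's profit is π_A = (100 - 16 - q_A)q_A - (7q_A + q_A²) = (84 - q_A)q_A - (7q_A + q_A²).
∂π_A/∂q_A = 77 - 4q_A = 0, so q_A = 77/4.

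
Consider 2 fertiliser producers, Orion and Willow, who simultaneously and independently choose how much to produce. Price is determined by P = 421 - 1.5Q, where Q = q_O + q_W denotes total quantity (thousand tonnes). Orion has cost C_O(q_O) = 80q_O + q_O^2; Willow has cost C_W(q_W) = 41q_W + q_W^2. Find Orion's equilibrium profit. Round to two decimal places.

Orion's profit: π_O = (421 - 1.5Q)q_O - (80q_O + q_O²). Setting ∂π_O/∂q_O = 0: 341 - 5q_O - (3/2)(q_W) = 0.
Willow's first-order condition: 380 - 5q_W - (3/2)(q_O) = 0.
Rearranging gives the reaction functions q_O = (341 - (3/2)q_W)/5 and q_W = (380 - (3/2)q_O)/5.
Solving the pair: q_O = 49.8901, q_W = 61.0330.
Price P = 421 - (3/2)·(1442/13) = 254.6154.
Orion's profit: 254.6154·49.8901 - 80·49.8901 - 49.8901² = 6222.5577.

6222.56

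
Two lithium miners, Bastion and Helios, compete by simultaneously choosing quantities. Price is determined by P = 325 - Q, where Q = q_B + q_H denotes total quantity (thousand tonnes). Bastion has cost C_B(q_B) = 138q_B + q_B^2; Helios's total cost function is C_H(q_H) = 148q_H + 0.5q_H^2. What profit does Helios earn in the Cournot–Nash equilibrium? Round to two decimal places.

Bastion's profit: π_B = (325 - Q)q_B - (138q_B + q_B²). Setting ∂π_B/∂q_B = 0: 187 - 4q_B - (q_H) = 0.
Helios's profit: π_H = (325 - Q)q_H - (148q_H + (1/2)q_H²). Setting ∂π_H/∂q_H = 0: 177 - 3q_H - (q_B) = 0.
So q_B = (187 - q_H)/4 and q_H = (177 - q_B)/3.
Solving the pair: q_B = 384/11, q_H = 521/11.
Price P = 325 - 905/11 = 242.7273.
Helios's profit: 242.7273·(521/11) - 148·(521/11) - (1/2)(521/11)² = 3364.9711.

3364.97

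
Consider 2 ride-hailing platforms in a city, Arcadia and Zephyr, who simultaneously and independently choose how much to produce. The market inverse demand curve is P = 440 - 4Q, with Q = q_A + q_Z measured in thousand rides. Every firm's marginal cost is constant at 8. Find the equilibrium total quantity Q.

Each firm earns π_i = (440 - 4Q)q_i - 8q_i.
First-order condition (treating rivals' output as given): 432 - 8q_i - 4q_j = 0.
With identical firms every q_j equals q_i, so q_j = q_i and 432 = 12q_i, giving q_i = 36.
Total output Q = 36 + 36 = 72.

72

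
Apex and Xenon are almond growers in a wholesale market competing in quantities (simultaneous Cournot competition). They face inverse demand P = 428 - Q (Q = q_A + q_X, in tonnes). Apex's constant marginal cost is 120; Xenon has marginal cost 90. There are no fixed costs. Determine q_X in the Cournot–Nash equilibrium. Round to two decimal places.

122.67

Apex's profit: π_A = (428 - Q)q_A - (120q_A). Setting ∂π_A/∂q_A = 0: 308 - 2q_A - (q_X) = 0.
Xenon's profit: π_X = (428 - Q)q_X - (90q_X). Setting ∂π_X/∂q_X = 0: 338 - 2q_X - (q_A) = 0.
Best responses: q_A = (308 - q_X)/2, q_X = (338 - q_A)/2.
Solving the pair: q_A = 278/3, q_X = 368/3.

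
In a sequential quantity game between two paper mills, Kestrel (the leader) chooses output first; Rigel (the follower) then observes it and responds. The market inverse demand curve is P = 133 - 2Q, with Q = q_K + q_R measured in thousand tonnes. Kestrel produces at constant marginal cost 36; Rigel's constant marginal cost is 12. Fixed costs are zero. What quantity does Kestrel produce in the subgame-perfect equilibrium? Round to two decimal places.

Solve by backward induction. Given q_K, the follower Rigel maximises π_R = (133 - 2q_K - 2q_R)q_R - 12q_R.
Follower FOC: 121 - 2q_K - 4q_R = 0, so q_R(q_K) = (121 - 2q_K)/4.
The leader anticipates this reaction. Substituting into P = 133 - 2Q gives P = 145/2 - q_K, so π_K = (145/2 - q_K)q_K - 36q_K.
The leader's first-order condition 73/2 - 2q_K = 0 yields q_K = 73/4.
Then q_R = (121 - 2·(73/4))/4 = 169/8.

18.25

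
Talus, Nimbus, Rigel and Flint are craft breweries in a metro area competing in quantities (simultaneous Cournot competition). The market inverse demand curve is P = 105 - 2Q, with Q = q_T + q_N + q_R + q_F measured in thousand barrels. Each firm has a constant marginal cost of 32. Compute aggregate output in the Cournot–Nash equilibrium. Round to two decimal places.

Each firm earns π_i = (105 - 2Q)q_i - 32q_i.
First-order condition (treating rivals' output as given): 73 - 4q_i - 2·Σ_{j≠i} q_j = 0.
With identical firms every q_j equals q_i, so Σ_{j≠i} q_j = 3q_i and 73 = 10q_i, giving q_i = 73/10.
Total output Q = 73/10 + 73/10 + 73/10 + 73/10 = 146/5.

29.20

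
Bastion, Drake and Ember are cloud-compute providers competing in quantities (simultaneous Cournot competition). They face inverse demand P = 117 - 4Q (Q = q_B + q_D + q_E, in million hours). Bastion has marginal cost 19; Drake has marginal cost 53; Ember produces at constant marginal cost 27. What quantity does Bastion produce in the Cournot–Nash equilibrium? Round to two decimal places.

8.75

Bastion's profit: π_B = (117 - 4Q)q_B - (19q_B). Setting ∂π_B/∂q_B = 0: 98 - 8q_B - 4(q_D + q_E) = 0.
Drake's first-order condition: 64 - 8q_D - 4(q_B + q_E) = 0.
Ember's profit: π_E = (117 - 4Q)q_E - (27q_E). Setting ∂π_E/∂q_E = 0: 90 - 8q_E - 4(q_B + q_D) = 0.
Summing all 3 equations gives 252 − 16Q = 0, hence Q = 63/4.
Back-substituting: q_B = (98 − 63)/4 = 35/4, q_D = (64 − 63)/4 = 1/4, q_E = (90 − 63)/4 = 27/4.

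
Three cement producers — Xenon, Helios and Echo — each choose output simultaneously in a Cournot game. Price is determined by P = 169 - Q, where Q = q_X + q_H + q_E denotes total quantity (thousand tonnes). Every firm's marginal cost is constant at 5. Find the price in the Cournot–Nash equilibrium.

46

Each firm earns π_i = (169 - Q)q_i - 5q_i.
Setting ∂π_i/∂q_i = 0 with rivals' quantities fixed: 164 - 2q_i - Σ_{j≠i} q_j = 0.
With identical firms every q_j equals q_i, so Σ_{j≠i} q_j = 2q_i and 164 = 4q_i, giving q_i = 41.
Total output Q = 123, so price P = 169 - 123 = 46.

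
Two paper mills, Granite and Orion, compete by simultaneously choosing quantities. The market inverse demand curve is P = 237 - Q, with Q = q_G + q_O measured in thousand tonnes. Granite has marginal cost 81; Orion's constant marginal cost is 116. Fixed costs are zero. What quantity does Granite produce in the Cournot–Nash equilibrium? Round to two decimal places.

63.67

Granite's profit: π_G = (237 - Q)q_G - (81q_G). Setting ∂π_G/∂q_G = 0: 156 - 2q_G - (q_O) = 0.
Orion's first-order condition: 121 - 2q_O - (q_G) = 0.
So q_G = (156 - q_O)/2 and q_O = (121 - q_G)/2.
Substituting one into the other gives q_G = 191/3 and q_O = 86/3.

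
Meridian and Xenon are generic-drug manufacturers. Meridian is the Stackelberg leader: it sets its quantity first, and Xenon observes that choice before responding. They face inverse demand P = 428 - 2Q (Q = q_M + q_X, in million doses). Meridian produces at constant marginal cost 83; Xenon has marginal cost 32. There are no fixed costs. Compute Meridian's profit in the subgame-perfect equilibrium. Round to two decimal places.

The follower Xenon best-responds to any q_M: π_X = (428 - 2Q)q_X - 32q_X.
∂π_X/∂q_X = 396 - 2q_M - 4q_X = 0 gives the reaction function q_X = (396 - 2q_M)/4.
Meridian substitutes q_X(q_M) into its own profit: π_M = q_M(428 - 2q_M - (396 - 2q_M)/2) - 83q_M = (230 - q_M)q_M - 83q_M.
Leader FOC: 147 - 2q_M = 0, so q_M = 147/2.
Then q_X = (396 - 2·(147/2))/4 = 249/4.
Price P = 428 - 2·(543/4) = 313/2.
Meridian's profit: (313/2 - 83)·(147/2) = 5402.2500.

5402.25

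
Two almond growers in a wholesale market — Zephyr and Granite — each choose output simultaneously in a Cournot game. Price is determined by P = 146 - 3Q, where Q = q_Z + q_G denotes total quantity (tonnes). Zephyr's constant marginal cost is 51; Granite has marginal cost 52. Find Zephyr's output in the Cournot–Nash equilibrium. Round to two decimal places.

Zephyr's profit: π_Z = (146 - 3Q)q_Z - (51q_Z). Setting ∂π_Z/∂q_Z = 0: 95 - 6q_Z - 3(q_G) = 0.
Granite's profit: π_G = (146 - 3Q)q_G - (52q_G). Setting ∂π_G/∂q_G = 0: 94 - 6q_G - 3(q_Z) = 0.
Rearranging gives the reaction functions q_Z = (95 - 3q_G)/6 and q_G = (94 - 3q_Z)/6.
Substituting one into the other gives q_Z = 32/3 and q_G = 31/3.

10.67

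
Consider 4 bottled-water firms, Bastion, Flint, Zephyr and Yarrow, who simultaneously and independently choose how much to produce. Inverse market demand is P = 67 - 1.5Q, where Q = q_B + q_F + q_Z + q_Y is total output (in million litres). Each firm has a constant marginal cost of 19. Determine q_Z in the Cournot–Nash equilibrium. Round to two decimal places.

6.40

A representative firm's profit is π_i = q_i(67 - 1.5Q) - 19q_i.
First-order condition (treating rivals' output as given): 48 - 3q_i - (3/2)·Σ_{j≠i} q_j = 0.
With identical firms every q_j equals q_i, so Σ_{j≠i} q_j = 3q_i and 48 = (15/2)q_i, giving q_i = 32/5.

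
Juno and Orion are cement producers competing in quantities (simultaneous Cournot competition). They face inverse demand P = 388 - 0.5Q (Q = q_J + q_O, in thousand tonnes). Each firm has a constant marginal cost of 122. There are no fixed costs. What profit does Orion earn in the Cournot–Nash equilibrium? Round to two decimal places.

15723.56

A representative firm's profit is π_i = q_i(388 - 0.5Q) - 122q_i.
First-order condition (treating rivals' output as given): 266 - q_i - (1/2)q_j = 0.
With identical firms every q_j equals q_i, so q_j = q_i and 266 = (3/2)q_i, giving q_i = 532/3.
Price P = 388 - (1/2)·(1064/3) = 632/3.
Orion's profit: (632/3 - 122)·(532/3) = 15723.5556.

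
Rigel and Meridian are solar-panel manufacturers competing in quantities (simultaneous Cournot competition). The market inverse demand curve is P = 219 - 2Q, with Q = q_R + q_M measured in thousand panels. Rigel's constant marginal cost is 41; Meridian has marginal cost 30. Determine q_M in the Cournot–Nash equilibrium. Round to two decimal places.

33.33

Rigel's profit: π_R = (219 - 2Q)q_R - (41q_R). Setting ∂π_R/∂q_R = 0: 178 - 4q_R - 2(q_M) = 0.
Meridian's first-order condition: 189 - 4q_M - 2(q_R) = 0.
Best responses: q_R = (178 - 2q_M)/4, q_M = (189 - 2q_R)/4.
Substituting one into the other gives q_R = 167/6 and q_M = 100/3.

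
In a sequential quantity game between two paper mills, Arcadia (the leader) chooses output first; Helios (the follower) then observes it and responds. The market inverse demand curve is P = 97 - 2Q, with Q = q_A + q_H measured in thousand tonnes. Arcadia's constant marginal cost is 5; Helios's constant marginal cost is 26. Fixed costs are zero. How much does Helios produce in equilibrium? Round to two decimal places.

The follower Helios best-responds to any q_A: π_H = (97 - 2Q)q_H - 26q_H.
Follower FOC: 71 - 2q_A - 4q_H = 0, so q_H(q_A) = (71 - 2q_A)/4.
Arcadia substitutes q_H(q_A) into its own profit: π_A = q_A(97 - 2q_A - (71 - 2q_A)/2) - 5q_A = (123/2 - q_A)q_A - 5q_A.
The leader's first-order condition 113/2 - 2q_A = 0 yields q_A = 113/4.
Then q_H = (71 - 2·(113/4))/4 = 29/8.

3.63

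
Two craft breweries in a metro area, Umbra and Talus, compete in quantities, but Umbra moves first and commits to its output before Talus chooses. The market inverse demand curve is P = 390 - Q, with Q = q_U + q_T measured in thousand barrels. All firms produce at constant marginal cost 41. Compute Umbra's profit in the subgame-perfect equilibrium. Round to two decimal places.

15225.13

The follower Talus best-responds to any q_U: π_T = (390 - Q)q_T - 41q_T.
∂π_T/∂q_T = 349 - q_U - 2q_T = 0 gives the reaction function q_T = (349 - q_U)/2.
Umbra substitutes q_T(q_U) into its own profit: π_U = q_U(390 - q_U - (349 - q_U)/2) - 41q_U = (431/2 - (1/2)q_U)q_U - 41q_U.
Leader FOC: 349/2 - q_U = 0, so q_U = 349/2.
Then q_T = (349 - 349/2)/2 = 349/4.
Price P = 390 - 1047/4 = 513/4.
Umbra's profit: (513/4 - 41)·(349/2) = 15225.1250.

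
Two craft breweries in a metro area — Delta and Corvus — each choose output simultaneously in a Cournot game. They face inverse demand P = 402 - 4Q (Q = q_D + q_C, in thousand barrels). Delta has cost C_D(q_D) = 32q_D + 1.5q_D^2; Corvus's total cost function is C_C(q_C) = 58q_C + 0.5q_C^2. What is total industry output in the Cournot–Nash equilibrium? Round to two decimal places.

Delta's profit: π_D = (402 - 4Q)q_D - (32q_D + (3/2)q_D²). Setting ∂π_D/∂q_D = 0: 370 - 11q_D - 4(q_C) = 0.
Corvus's first-order condition: 344 - 9q_C - 4(q_D) = 0.
Rearranging gives the reaction functions q_D = (370 - 4q_C)/11 and q_C = (344 - 4q_D)/9.
Solving the pair: q_D = 1954/83, q_C = 27.7590.
Total output Q = 1954/83 + 27.7590 = 51.3012.

51.30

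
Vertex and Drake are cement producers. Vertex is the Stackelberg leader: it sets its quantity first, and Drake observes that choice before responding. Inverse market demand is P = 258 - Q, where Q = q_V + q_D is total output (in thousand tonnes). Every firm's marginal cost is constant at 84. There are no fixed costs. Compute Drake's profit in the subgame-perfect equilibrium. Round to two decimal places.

The follower Drake best-responds to any q_V: π_D = (258 - Q)q_D - 84q_D.
Follower FOC: 174 - q_V - 2q_D = 0, so q_D(q_V) = (174 - q_V)/2.
Vertex substitutes q_D(q_V) into its own profit: π_V = q_V(258 - q_V - (174 - q_V)/2) - 84q_V = (171 - (1/2)q_V)q_V - 84q_V.
The leader's first-order condition 87 - q_V = 0 yields q_V = 87.
Then q_D = (174 - 87)/2 = 87/2.
Price P = 258 - 261/2 = 255/2.
Drake's profit: (255/2 - 84)·(87/2) = 1892.2500.

1892.25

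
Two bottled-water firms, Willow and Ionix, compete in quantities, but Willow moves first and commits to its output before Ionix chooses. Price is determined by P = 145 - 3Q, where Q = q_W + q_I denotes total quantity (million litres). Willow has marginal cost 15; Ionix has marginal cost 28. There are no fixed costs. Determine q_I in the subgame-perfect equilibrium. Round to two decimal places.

7.58

Solve by backward induction. Given q_W, the follower Ionix maximises π_I = (145 - 3q_W - 3q_I)q_I - 28q_I.
Follower FOC: 117 - 3q_W - 6q_I = 0, so q_I(q_W) = (117 - 3q_W)/6.
Willow substitutes q_I(q_W) into its own profit: π_W = q_W(145 - 3q_W - (117 - 3q_W)/2) - 15q_W = (173/2 - (3/2)q_W)q_W - 15q_W.
Leader FOC: 143/2 - 3q_W = 0, so q_W = 143/6.
Then q_I = (117 - 3·(143/6))/6 = 91/12.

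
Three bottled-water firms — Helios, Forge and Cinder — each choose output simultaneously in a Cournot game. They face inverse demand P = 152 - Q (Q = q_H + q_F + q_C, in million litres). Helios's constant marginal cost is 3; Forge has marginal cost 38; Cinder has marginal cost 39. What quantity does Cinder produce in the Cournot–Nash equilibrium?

19

Helios's profit: π_H = (152 - Q)q_H - (3q_H). Setting ∂π_H/∂q_H = 0: 149 - 2q_H - (q_F + q_C) = 0.
Forge's first-order condition: 114 - 2q_F - (q_H + q_C) = 0.
Cinder's profit: π_C = (152 - Q)q_C - (39q_C). Setting ∂π_C/∂q_C = 0: 113 - 2q_C - (q_H + q_F) = 0.
Summing all 3 equations gives 376 − 4Q = 0, hence Q = 94.
Back-substituting: q_H = (149 − 94) = 55, q_F = (114 − 94) = 20, q_C = (113 − 94) = 19.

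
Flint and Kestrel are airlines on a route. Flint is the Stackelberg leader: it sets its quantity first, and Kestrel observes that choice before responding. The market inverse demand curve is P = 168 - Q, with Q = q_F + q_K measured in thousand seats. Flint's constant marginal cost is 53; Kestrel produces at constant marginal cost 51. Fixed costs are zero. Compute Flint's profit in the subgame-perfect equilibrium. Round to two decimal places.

1596.13

Solve by backward induction. Given q_F, the follower Kestrel maximises π_K = (168 - q_F - q_K)q_K - 51q_K.
∂π_K/∂q_K = 117 - q_F - 2q_K = 0 gives the reaction function q_K = (117 - q_F)/2.
Flint substitutes q_K(q_F) into its own profit: π_F = q_F(168 - q_F - (117 - q_F)/2) - 53q_F = (219/2 - (1/2)q_F)q_F - 53q_F.
The leader's first-order condition 113/2 - q_F = 0 yields q_F = 113/2.
Then q_K = (117 - 113/2)/2 = 121/4.
Price P = 168 - 347/4 = 325/4.
Flint's profit: (325/4 - 53)·(113/2) = 1596.1250.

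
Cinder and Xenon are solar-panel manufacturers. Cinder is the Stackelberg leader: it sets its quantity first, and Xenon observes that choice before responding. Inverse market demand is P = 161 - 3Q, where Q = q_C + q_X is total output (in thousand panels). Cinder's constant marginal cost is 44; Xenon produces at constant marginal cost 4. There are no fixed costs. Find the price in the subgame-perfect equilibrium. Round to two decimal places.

63.25

The follower Xenon best-responds to any q_C: π_X = (161 - 3Q)q_X - 4q_X.
Follower FOC: 157 - 3q_C - 6q_X = 0, so q_X(q_C) = (157 - 3q_C)/6.
The leader anticipates this reaction. Substituting into P = 161 - 3Q gives P = 165/2 - (3/2)q_C, so π_C = (165/2 - (3/2)q_C)q_C - 44q_C.
Maximising: ∂π_C/∂q_C = 77/2 - 3q_C = 0, giving q_C = 77/6.
Then q_X = (157 - 3·(77/6))/6 = 79/4.
Total output Q = 391/12, so price P = 161 - 3·(391/12) = 253/4.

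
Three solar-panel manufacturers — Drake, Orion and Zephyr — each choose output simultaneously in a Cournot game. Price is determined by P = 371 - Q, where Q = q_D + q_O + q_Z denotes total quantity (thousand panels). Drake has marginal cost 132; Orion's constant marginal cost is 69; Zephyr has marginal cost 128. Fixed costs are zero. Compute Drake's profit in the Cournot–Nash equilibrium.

1849

Drake's profit: π_D = (371 - Q)q_D - (132q_D). Setting ∂π_D/∂q_D = 0: 239 - 2q_D - (q_O + q_Z) = 0.
Orion's first-order condition: 302 - 2q_O - (q_D + q_Z) = 0.
Zephyr's first-order condition: 243 - 2q_Z - (q_D + q_O) = 0.
Adding the 3 first-order conditions: 784 − 4Q = 0, so Q = 196.
Back-substituting: q_D = (239 − 196) = 43, q_O = (302 − 196) = 106, q_Z = (243 − 196) = 47.
Price P = 371 - 196 = 175.
Drake's profit: (175 - 132)·43 = 1849.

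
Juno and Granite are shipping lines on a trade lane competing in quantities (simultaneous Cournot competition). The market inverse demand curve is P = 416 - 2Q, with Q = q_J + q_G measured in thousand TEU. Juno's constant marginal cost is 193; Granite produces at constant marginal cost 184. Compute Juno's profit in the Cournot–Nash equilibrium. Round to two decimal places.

Juno's profit: π_J = (416 - 2Q)q_J - (193q_J). Setting ∂π_J/∂q_J = 0: 223 - 4q_J - 2(q_G) = 0.
Granite's profit: π_G = (416 - 2Q)q_G - (184q_G). Setting ∂π_G/∂q_G = 0: 232 - 4q_G - 2(q_J) = 0.
Best responses: q_J = (223 - 2q_G)/4, q_G = (232 - 2q_J)/4.
Substituting one into the other gives q_J = 107/3 and q_G = 241/6.
Price P = 416 - 2·(455/6) = 793/3.
Juno's profit: (793/3 - 193)·(107/3) = 2544.2222.

2544.22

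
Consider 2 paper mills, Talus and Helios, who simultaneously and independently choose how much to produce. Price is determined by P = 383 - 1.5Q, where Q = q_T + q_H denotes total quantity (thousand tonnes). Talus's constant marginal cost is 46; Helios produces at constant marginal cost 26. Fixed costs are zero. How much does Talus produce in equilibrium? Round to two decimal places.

Talus's profit: π_T = (383 - 1.5Q)q_T - (46q_T). Setting ∂π_T/∂q_T = 0: 337 - 3q_T - (3/2)(q_H) = 0.
Helios's first-order condition: 357 - 3q_H - (3/2)(q_T) = 0.
Best responses: q_T = (337 - (3/2)q_H)/3, q_H = (357 - (3/2)q_T)/3.
Solving the pair: q_T = 634/9, q_H = 754/9.

70.44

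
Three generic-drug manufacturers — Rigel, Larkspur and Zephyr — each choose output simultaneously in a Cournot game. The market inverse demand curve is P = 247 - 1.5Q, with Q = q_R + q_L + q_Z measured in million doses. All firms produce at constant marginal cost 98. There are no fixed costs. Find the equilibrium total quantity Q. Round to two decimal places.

Each firm earns π_i = (247 - 1.5Q)q_i - 98q_i.
Setting ∂π_i/∂q_i = 0 with rivals' quantities fixed: 149 - 3q_i - (3/2)·Σ_{j≠i} q_j = 0.
By symmetry each firm produces the same amount; substituting Σ_{j≠i} q_j = 2q_i yields q_i = 149/6.
Total output Q = 149/6 + 149/6 + 149/6 = 149/2.

74.50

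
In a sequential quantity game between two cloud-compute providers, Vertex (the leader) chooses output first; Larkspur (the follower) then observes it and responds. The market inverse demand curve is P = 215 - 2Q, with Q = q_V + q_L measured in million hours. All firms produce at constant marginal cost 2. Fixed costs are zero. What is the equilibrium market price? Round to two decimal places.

55.25

The follower Larkspur best-responds to any q_V: π_L = (215 - 2Q)q_L - 2q_L.
Setting the follower's marginal profit to zero, 213 - 2q_V - 4q_L = 0, i.e. q_L = (213 - 2q_V)/4.
The leader anticipates this reaction. Substituting into P = 215 - 2Q gives P = 217/2 - q_V, so π_V = (217/2 - q_V)q_V - 2q_V.
The leader's first-order condition 213/2 - 2q_V = 0 yields q_V = 213/4.
Then q_L = (213 - 2·(213/4))/4 = 213/8.
Total output Q = 639/8, so price P = 215 - 2·(639/8) = 221/4.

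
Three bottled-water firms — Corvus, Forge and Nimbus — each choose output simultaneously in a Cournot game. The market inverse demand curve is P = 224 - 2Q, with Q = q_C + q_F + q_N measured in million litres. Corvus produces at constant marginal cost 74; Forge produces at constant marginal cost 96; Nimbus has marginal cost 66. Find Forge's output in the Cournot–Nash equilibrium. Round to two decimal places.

Corvus's profit: π_C = (224 - 2Q)q_C - (74q_C). Setting ∂π_C/∂q_C = 0: 150 - 4q_C - 2(q_F + q_N) = 0.
Forge's profit: π_F = (224 - 2Q)q_F - (96q_F). Setting ∂π_F/∂q_F = 0: 128 - 4q_F - 2(q_C + q_N) = 0.
Nimbus's profit: π_N = (224 - 2Q)q_N - (66q_N). Setting ∂π_N/∂q_N = 0: 158 - 4q_N - 2(q_C + q_F) = 0.
Adding the 3 conditions: 436 − 4Q − 4Q = 0, i.e. Q = 109/2.
Back-substituting: q_C = (150 − 109)/2 = 41/2, q_F = (128 − 109)/2 = 19/2, q_N = (158 − 109)/2 = 49/2.

9.50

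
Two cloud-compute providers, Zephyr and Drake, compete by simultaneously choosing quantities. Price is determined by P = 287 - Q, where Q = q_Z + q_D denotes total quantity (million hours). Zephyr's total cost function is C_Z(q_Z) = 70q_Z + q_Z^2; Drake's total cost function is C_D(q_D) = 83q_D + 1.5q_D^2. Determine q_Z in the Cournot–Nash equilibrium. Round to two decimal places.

46.37

Zephyr's profit: π_Z = (287 - Q)q_Z - (70q_Z + q_Z²). Setting ∂π_Z/∂q_Z = 0: 217 - 4q_Z - (q_D) = 0.
Drake's profit: π_D = (287 - Q)q_D - (83q_D + (3/2)q_D²). Setting ∂π_D/∂q_D = 0: 204 - 5q_D - (q_Z) = 0.
So q_Z = (217 - q_D)/4 and q_D = (204 - q_Z)/5.
Substituting one into the other gives q_Z = 881/19 and q_D = 599/19.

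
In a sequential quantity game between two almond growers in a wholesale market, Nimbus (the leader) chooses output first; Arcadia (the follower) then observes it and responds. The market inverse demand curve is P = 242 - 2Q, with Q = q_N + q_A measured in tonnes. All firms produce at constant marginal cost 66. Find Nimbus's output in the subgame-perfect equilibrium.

44

Solve by backward induction. Given q_N, the follower Arcadia maximises π_A = (242 - 2q_N - 2q_A)q_A - 66q_A.
Setting the follower's marginal profit to zero, 176 - 2q_N - 4q_A = 0, i.e. q_A = (176 - 2q_N)/4.
The leader anticipates this reaction. Substituting into P = 242 - 2Q gives P = 154 - q_N, so π_N = (154 - q_N)q_N - 66q_N.
The leader's first-order condition 88 - 2q_N = 0 yields q_N = 44.
Then q_A = (176 - 2·44)/4 = 22.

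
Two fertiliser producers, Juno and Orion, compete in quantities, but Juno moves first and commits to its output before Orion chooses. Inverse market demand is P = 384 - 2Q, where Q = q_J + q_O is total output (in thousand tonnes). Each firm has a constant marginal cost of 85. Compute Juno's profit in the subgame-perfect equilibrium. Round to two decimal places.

The follower Orion best-responds to any q_J: π_O = (384 - 2Q)q_O - 85q_O.
∂π_O/∂q_O = 299 - 2q_J - 4q_O = 0 gives the reaction function q_O = (299 - 2q_J)/4.
Juno substitutes q_O(q_J) into its own profit: π_J = q_J(384 - 2q_J - (299 - 2q_J)/2) - 85q_J = (469/2 - q_J)q_J - 85q_J.
Leader FOC: 299/2 - 2q_J = 0, so q_J = 299/4.
Then q_O = (299 - 2·(299/4))/4 = 299/8.
Price P = 384 - 2·(897/8) = 639/4.
Juno's profit: (639/4 - 85)·(299/4) = 5587.5625.

5587.56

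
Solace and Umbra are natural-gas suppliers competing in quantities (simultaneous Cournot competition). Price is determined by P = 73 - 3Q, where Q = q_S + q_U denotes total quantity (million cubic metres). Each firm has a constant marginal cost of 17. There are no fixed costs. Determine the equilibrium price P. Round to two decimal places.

35.67

Each firm earns π_i = (73 - 3Q)q_i - 17q_i.
Setting ∂π_i/∂q_i = 0 with rivals' quantities fixed: 56 - 6q_i - 3q_j = 0.
By symmetry each firm produces the same amount; substituting q_j = q_i yields q_i = 56/9.
Total output Q = 112/9, so price P = 73 - 3·(112/9) = 107/3.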